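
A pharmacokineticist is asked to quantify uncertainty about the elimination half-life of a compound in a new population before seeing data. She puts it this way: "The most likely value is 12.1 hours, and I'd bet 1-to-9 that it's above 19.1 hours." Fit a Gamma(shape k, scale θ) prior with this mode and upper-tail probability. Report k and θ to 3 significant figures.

k ≈ 10, θ ≈ 1.34

Gamma(k,θ) with k>1 has mode (k−1)θ, so θ = 12.1/(k−1).
Need P(X < 19.1) = 0.9 with θ tied to k this way. Start at k = 2, θ = 12.1: P(X<19.1) ≈ 0.468.
Too low — raise k to concentrate. Iterating converges to k ≈ 10.
Then θ = 12.1/(10−1) ≈ 1.34.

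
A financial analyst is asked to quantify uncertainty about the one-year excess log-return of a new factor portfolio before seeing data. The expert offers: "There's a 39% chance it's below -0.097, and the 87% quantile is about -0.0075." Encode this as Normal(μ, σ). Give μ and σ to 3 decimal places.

The p-quantile of Normal(μ,σ) is μ + z_p·σ, with z_{0.39} = -0.2793 and z_{0.87} = 1.126.
Eliminate σ: μ = (z₂·x₁ − z₁·x₂)/(z₂ − z₁) = (1.126·-0.097 − (-0.2793)·-0.0075)/1.406 = -0.079.
Then σ = (x₂ − x₁)/(z₂ − z₁) = (-0.0075 − -0.097)/1.406 = 0.064.

μ = -0.079, σ = 0.064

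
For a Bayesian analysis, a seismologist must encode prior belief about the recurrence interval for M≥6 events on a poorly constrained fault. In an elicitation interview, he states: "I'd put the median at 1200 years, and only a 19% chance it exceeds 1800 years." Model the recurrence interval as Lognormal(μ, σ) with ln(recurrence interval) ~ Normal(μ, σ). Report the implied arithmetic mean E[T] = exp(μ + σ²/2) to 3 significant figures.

If T ~ Lognormal(μ,σ) then ln T ~ Normal(μ,σ), so the p-quantile of ln T is μ + z_p·σ.
ln(1200) = 7.09 and ln(1800) = 7.496; z_{0.5} = 0, z_{0.81} = 0.8779.
σ = (7.496 − 7.09)/(0.8779 − (0)) = 0.462.
μ = 7.09 − (0)·0.462 = 7.090.
E[T] = exp(μ + σ²/2) = exp(7.090 + 0.1067) = 1340 years.

E[T] ≈ 1340 years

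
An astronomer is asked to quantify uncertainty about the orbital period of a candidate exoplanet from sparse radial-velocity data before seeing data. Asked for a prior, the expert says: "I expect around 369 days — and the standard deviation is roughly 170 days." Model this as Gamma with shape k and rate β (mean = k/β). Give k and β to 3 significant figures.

For Gamma(k, rate β): mean = k/β, variance = k/β², so CV = 1/√k.
CV = SD/mean = 170/369 = 0.4607, hence k = 1/CV² = 4.71.
Then β = k/mean = 4.71/369 = 0.0128.

k ≈ 4.71, β ≈ 0.0128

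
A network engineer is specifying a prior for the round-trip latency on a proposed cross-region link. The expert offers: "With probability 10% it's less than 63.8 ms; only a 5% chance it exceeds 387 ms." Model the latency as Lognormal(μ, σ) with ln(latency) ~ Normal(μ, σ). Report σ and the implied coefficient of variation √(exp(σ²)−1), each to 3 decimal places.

σ ≈ 0.616, CV ≈ 0.679

If T ~ Lognormal(μ,σ) then ln T ~ Normal(μ,σ), so the p-quantile of ln T is μ + z_p·σ.
ln(63.8) = 4.156 and ln(387) = 5.958; z_{0.1} = -1.282, z_{0.95} = 1.645.
σ = (5.958 − 4.156)/(1.645 − (-1.282)) = 0.616.
μ = 4.156 − (-1.282)·0.616 = 4.945.
CV = √(exp(σ²)−1) = √(exp(0.3795)−1) = 0.679.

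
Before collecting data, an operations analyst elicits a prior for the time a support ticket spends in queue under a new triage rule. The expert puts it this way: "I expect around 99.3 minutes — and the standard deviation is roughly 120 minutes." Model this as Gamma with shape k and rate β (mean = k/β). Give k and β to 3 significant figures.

For Gamma(k, rate β): mean = k/β, variance = k/β², so CV = 1/√k.
CV = SD/mean = 120/99.3 = 1.208, hence k = 1/CV² = 0.685.
Then β = k/mean = 0.685/99.3 = 0.0069.

k ≈ 0.685, β ≈ 0.0069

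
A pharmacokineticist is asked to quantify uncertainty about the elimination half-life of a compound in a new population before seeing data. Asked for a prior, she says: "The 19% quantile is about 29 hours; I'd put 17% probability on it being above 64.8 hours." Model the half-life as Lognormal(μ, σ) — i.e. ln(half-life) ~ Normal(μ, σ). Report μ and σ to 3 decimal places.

If T ~ Lognormal(μ,σ) then ln T ~ Normal(μ,σ), so the p-quantile of ln T is μ + z_p·σ.
ln(29) = 3.367 and ln(64.8) = 4.171; z_{0.19} = -0.8779, z_{0.83} = 0.9542.
σ = (4.171 − 3.367)/(0.9542 − (-0.8779)) = 0.439.
μ = 3.367 − (-0.8779)·0.439 = 3.753.

μ ≈ 3.753, σ ≈ 0.439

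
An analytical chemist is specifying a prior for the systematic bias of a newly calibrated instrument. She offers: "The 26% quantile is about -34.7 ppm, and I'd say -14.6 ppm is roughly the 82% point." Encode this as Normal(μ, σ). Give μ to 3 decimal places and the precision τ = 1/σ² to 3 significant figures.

The p-quantile of Normal(μ,σ) is μ + z_p·σ, with z_{0.26} = -0.6433 and z_{0.82} = 0.9154.
Eliminate σ: μ = (z₂·x₁ − z₁·x₂)/(z₂ − z₁) = (0.9154·-34.7 − (-0.6433)·-14.6)/1.559 = -26.404.
Then σ = (x₂ − x₁)/(z₂ − z₁) = (-14.6 − -34.7)/1.559 = 12.895.
Precision τ = 1/σ² = 1/12.9² = 0.00601.

μ = -26.404, τ = 0.00601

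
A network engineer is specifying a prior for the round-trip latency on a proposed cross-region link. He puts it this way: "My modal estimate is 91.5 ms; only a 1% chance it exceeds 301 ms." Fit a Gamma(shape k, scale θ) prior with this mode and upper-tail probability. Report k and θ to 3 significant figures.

k ≈ 4.1, θ ≈ 29.5

Gamma(k,θ) with k>1 has mode (k−1)θ, so θ = 91.5/(k−1).
Need P(X < 301) = 0.99 with θ tied to k this way. Start at k = 2, θ = 91.5: P(X<301) ≈ 0.840.
Too low — raise k to concentrate. Iterating converges to k ≈ 4.1.
Then θ = 91.5/(4.1−1) ≈ 29.5.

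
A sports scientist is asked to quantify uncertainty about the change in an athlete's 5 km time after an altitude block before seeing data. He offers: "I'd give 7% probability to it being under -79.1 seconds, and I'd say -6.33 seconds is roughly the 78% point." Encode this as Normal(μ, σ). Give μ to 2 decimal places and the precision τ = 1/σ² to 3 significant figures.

The p-quantile of Normal(μ,σ) is μ + z_p·σ, with z_{0.07} = -1.476 and z_{0.78} = 0.7722.
Eliminate σ: μ = (z₂·x₁ − z₁·x₂)/(z₂ − z₁) = (0.7722·-79.1 − (-1.476)·-6.33)/2.248 = -31.33.
Then σ = (x₂ − x₁)/(z₂ − z₁) = (-6.33 − -79.1)/2.248 = 32.37.
Precision τ = 1/σ² = 1/32.37² = 0.000954.

μ = -31.33, τ = 0.000954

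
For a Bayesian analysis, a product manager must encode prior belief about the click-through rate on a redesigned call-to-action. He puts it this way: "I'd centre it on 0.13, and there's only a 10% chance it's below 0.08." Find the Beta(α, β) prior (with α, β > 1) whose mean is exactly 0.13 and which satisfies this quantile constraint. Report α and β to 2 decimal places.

With mean 0.13 fixed, write α = 0.13s, β = 0.87s where s = α+β.
Need P(θ < 0.08) = 0.1 under Beta(0.13s, 0.87s). Normal approximation: (q−m)/√(m(1−m)/s) ≈ z_{0.1} = -1.28, so s ≈ 0.13·0.87·(-1.28)²/(0.08−0.13)² = 74.3.
At s = 74.3: P(θ<0.08) ≈ 0.085. Adjusting to match 0.1 gives s ≈ 65.69.
So α = 0.13·65.69 ≈ 8.54, β = 0.87·65.69 ≈ 57.15.

α ≈ 8.54, β ≈ 57.15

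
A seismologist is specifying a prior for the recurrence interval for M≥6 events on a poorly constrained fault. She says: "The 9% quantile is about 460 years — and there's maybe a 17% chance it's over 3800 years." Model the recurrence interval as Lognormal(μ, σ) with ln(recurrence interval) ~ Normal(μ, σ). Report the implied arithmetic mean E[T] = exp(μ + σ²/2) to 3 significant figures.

E[T] ≈ 2410 years

If T ~ Lognormal(μ,σ) then ln T ~ Normal(μ,σ), so the p-quantile of ln T is μ + z_p·σ.
ln(460) = 6.131 and ln(3800) = 8.243; z_{0.09} = -1.341, z_{0.83} = 0.9542.
σ = (8.243 − 6.131)/(0.9542 − (-1.341)) = 0.920.
μ = 6.131 − (-1.341)·0.920 = 7.365.
E[T] = exp(μ + σ²/2) = exp(7.365 + 0.4233) = 2410 years.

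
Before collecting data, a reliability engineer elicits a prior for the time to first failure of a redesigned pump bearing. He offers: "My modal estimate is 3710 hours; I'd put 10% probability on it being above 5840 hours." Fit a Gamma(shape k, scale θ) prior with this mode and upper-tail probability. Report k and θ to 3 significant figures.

k ≈ 10.1, θ ≈ 407

Gamma(k,θ) with k>1 has mode (k−1)θ, so θ = 3710/(k−1).
Need P(X < 5840) = 0.9 with θ tied to k this way. Start at k = 2, θ = 3710: P(X<5840) ≈ 0.467.
Too low — raise k to concentrate. Iterating converges to k ≈ 10.1.
Then θ = 3710/(10.1−1) ≈ 407.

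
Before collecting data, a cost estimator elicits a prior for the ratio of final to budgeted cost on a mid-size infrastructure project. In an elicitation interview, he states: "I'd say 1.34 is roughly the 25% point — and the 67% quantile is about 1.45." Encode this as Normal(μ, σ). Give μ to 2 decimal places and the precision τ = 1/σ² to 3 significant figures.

μ = 1.41, τ = 103

For Normal(μ,σ), the p-quantile is μ + z_p·σ. Here z_{0.25} = -0.6745, z_{0.67} = 0.4399.
So 1.34 = μ − 0.6745σ and 1.45 = μ + 0.4399σ.
Subtracting: σ = (1.45 − 1.34)/(0.4399 − (-0.6745)) = 0.10.
Then μ = 1.34 − (-0.6745)·0.10 = 1.41.
Precision τ = 1/σ² = 1/0.09871² = 103.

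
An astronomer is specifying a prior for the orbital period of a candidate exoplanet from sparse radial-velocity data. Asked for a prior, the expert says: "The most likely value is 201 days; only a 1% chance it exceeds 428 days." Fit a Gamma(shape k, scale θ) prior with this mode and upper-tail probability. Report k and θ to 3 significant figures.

Gamma(k,θ) with k>1 has mode (k−1)θ, so θ = 201/(k−1).
Need P(X < 428) = 0.99 with θ tied to k this way. Start at k = 2, θ = 201: P(X<428) ≈ 0.628.
Too low — raise k to concentrate. Iterating converges to k ≈ 9.49.
Then θ = 201/(9.49−1) ≈ 23.7.

k ≈ 9.49, θ ≈ 23.7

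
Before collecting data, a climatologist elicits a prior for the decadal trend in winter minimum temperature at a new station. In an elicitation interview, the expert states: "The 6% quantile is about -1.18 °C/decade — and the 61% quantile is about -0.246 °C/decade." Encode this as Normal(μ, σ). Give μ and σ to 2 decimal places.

μ = -0.39, σ = 0.51

The p-quantile of Normal(μ,σ) is μ + z_p·σ, with z_{0.06} = -1.555 and z_{0.61} = 0.2793.
Eliminate σ: μ = (z₂·x₁ − z₁·x₂)/(z₂ − z₁) = (0.2793·-1.18 − (-1.555)·-0.246)/1.834 = -0.39.
Then σ = (x₂ − x₁)/(z₂ − z₁) = (-0.246 − -1.18)/1.834 = 0.51.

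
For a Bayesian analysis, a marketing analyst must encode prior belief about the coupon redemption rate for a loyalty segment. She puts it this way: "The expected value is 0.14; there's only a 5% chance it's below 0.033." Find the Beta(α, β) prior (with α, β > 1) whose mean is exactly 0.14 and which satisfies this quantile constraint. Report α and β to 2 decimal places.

α ≈ 2.36, β ≈ 14.50

With mean 0.14 fixed, write α = 0.14s, β = 0.86s where s = α+β.
Need P(θ < 0.033) = 0.05 under Beta(0.14s, 0.86s). Normal approximation: (q−m)/√(m(1−m)/s) ≈ z_{0.05} = -1.64, so s ≈ 0.14·0.86·(-1.64)²/(0.033−0.14)² = 28.5.
At s = 28.5: P(θ<0.033) ≈ 0.012. Adjusting to match 0.05 gives s ≈ 16.86.
So α = 0.14·16.86 ≈ 2.36, β = 0.86·16.86 ≈ 14.50.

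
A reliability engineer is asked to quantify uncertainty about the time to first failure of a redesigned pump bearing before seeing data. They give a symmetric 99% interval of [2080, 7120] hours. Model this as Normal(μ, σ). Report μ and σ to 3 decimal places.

μ = 4600.000, σ = 978.326

A symmetric 99% interval runs μ ± z·σ with z = 2.576.
Half-width = 2520, so σ = 2520/2.576 = 978.326.
μ is the interval midpoint, 4600.000.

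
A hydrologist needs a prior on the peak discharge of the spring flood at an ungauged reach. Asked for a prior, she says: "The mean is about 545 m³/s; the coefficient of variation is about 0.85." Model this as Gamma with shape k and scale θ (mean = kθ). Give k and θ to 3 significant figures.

k ≈ 1.38, θ ≈ 394

For Gamma(k, scale θ): mean = kθ, variance = kθ², so CV = 1/√k.
CV = 0.85, hence k = 1/CV² = 1.38.
Then θ = mean/k = 545/1.38 = 394.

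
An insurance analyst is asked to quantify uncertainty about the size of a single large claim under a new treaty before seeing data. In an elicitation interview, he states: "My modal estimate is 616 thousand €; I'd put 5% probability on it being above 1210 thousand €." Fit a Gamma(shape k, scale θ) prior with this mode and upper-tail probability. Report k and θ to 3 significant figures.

k ≈ 7.09, θ ≈ 101

Gamma(k,θ) with k>1 has mode (k−1)θ, so θ = 616/(k−1).
Need P(X < 1210) = 0.95 with θ tied to k this way. Start at k = 2, θ = 616: P(X<1210) ≈ 0.584.
Too low — raise k to concentrate. Iterating converges to k ≈ 7.09.
Then θ = 616/(7.09−1) ≈ 101.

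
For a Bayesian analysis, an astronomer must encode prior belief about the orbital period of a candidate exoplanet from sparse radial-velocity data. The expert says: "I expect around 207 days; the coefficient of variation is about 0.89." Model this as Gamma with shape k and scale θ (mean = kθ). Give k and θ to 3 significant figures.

k ≈ 1.26, θ ≈ 164

For Gamma(k, scale θ): mean = kθ, variance = kθ², so CV = 1/√k.
CV = 0.89, hence k = 1/CV² = 1.26.
Then θ = mean/k = 207/1.26 = 164.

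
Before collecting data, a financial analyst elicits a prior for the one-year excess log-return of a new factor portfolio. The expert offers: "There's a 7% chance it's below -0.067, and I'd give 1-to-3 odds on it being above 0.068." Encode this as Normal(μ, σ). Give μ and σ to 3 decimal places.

The p-quantile of Normal(μ,σ) is μ + z_p·σ, with z_{0.07} = -1.476 and z_{0.75} = 0.6745.
Eliminate σ: μ = (z₂·x₁ − z₁·x₂)/(z₂ − z₁) = (0.6745·-0.067 − (-1.476)·0.068)/2.15 = 0.026.
Then σ = (x₂ − x₁)/(z₂ − z₁) = (0.068 − -0.067)/2.15 = 0.063.

μ = 0.026, σ = 0.063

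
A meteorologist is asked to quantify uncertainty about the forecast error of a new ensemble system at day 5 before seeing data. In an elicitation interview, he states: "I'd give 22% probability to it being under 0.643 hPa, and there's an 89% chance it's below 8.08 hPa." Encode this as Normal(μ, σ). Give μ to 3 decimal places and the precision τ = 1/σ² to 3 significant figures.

The p-quantile of Normal(μ,σ) is μ + z_p·σ, with z_{0.22} = -0.7722 and z_{0.89} = 1.227.
Eliminate σ: μ = (z₂·x₁ − z₁·x₂)/(z₂ − z₁) = (1.227·0.643 − (-0.7722)·8.08)/1.999 = 3.516.
Then σ = (x₂ − x₁)/(z₂ − z₁) = (8.08 − 0.643)/1.999 = 3.721.
Precision τ = 1/σ² = 1/3.721² = 0.0722.

μ = 3.516, τ = 0.0722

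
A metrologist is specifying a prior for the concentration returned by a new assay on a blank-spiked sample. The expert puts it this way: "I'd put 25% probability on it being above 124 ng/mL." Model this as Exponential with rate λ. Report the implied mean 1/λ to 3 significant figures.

P(T > 124.0) = e^(−λ·124.0) = 0.25, so λ = −ln(0.25)/124.0 = 0.0112.
Mean = 1/λ = 89.4 ng/mL.

mean ≈ 89.4 ng/mL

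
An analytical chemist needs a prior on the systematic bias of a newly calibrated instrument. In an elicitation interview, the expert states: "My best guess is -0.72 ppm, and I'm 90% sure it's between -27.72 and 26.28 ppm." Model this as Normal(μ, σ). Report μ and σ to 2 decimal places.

μ = -0.72, σ = 16.41

A symmetric 90% interval runs μ ± z·σ with z = 1.645.
Half-width = 27, so σ = 27/1.645 = 16.41.
μ is the stated best guess, -0.72.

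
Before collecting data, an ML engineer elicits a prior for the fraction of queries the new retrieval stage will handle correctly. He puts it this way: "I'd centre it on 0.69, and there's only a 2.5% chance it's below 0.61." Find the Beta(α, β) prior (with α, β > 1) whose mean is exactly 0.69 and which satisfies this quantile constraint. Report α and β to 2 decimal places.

α ≈ 93.69, β ≈ 42.09

With mean 0.69 fixed, write α = 0.69s, β = 0.31s where s = α+β.
Need P(θ < 0.61) = 0.025 under Beta(0.69s, 0.31s). Normal approximation: (q−m)/√(m(1−m)/s) ≈ z_{0.025} = -1.96, so s ≈ 0.69·0.31·(-1.96)²/(0.61−0.69)² = 128.4.
At s = 128.4: P(θ<0.61) ≈ 0.028. Adjusting to match 0.025 gives s ≈ 135.79.
So α = 0.69·135.79 ≈ 93.69, β = 0.31·135.79 ≈ 42.09.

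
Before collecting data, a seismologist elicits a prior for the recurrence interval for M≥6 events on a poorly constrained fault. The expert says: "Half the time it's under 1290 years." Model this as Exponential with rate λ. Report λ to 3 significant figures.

λ ≈ 0.000537

Exponential median = ln 2 / λ, so λ = ln 2 / 1290.0 = 0.000537.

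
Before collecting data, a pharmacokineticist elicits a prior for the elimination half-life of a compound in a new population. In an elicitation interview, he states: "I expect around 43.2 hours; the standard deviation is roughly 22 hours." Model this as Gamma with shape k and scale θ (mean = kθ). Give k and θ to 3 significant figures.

For Gamma(k, scale θ): mean = kθ, variance = kθ², so CV = 1/√k.
CV = SD/mean = 22/43.2 = 0.5093, hence k = 1/CV² = 3.86.
Then θ = mean/k = 43.2/3.86 = 11.2.

k ≈ 3.86, θ ≈ 11.2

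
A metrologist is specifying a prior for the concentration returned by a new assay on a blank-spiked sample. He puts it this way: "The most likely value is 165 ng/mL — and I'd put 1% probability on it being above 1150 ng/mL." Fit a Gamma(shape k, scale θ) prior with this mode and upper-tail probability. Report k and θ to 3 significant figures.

Gamma(k,θ) with k>1 has mode (k−1)θ, so θ = 165/(k−1).
Need P(X < 1150) = 0.99 with θ tied to k this way. Start at k = 2, θ = 165: P(X<1150) ≈ 0.993.
Too high — lower k to spread out. Iterating converges to k ≈ 1.94.
Then θ = 165/(1.94−1) ≈ 176.

k ≈ 1.94, θ ≈ 176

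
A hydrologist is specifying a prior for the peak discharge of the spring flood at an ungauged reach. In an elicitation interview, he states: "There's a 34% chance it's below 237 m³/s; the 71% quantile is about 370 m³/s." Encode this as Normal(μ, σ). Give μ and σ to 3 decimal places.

The p-quantile of Normal(μ,σ) is μ + z_p·σ, with z_{0.34} = -0.4125 and z_{0.71} = 0.5534.
Eliminate σ: μ = (z₂·x₁ − z₁·x₂)/(z₂ − z₁) = (0.5534·237 − (-0.4125)·370)/0.9658 = 293.797.
Then σ = (x₂ − x₁)/(z₂ − z₁) = (370 − 237)/0.9658 = 137.703.

μ = 293.797, σ = 137.703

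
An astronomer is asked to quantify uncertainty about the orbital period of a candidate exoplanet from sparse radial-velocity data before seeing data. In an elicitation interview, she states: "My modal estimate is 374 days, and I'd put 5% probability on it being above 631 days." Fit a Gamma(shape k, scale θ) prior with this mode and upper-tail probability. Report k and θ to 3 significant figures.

k ≈ 11.2, θ ≈ 36.6

Gamma(k,θ) with k>1 has mode (k−1)θ, so θ = 374/(k−1).
Need P(X < 631) = 0.95 with θ tied to k this way. Start at k = 2, θ = 374: P(X<631) ≈ 0.503.
Too low — raise k to concentrate. Iterating converges to k ≈ 11.2.
Then θ = 374/(11.2−1) ≈ 36.6.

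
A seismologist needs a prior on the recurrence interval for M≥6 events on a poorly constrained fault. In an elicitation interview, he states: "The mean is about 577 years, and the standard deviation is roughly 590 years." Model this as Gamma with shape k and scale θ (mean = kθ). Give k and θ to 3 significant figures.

For Gamma(k, scale θ): mean = kθ, variance = kθ², so CV = 1/√k.
CV = SD/mean = 590/577 = 1.023, hence k = 1/CV² = 0.956.
Then θ = mean/k = 577/0.956 = 603.

k ≈ 0.956, θ ≈ 603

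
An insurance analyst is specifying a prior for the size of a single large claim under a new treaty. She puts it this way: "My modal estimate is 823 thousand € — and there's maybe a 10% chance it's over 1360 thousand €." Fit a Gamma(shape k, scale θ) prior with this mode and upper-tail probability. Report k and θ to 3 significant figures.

Gamma(k,θ) with k>1 has mode (k−1)θ, so θ = 823/(k−1).
Need P(X < 1360) = 0.9 with θ tied to k this way. Start at k = 2, θ = 823: P(X<1360) ≈ 0.492.
Too low — raise k to concentrate. Iterating converges to k ≈ 8.48.
Then θ = 823/(8.48−1) ≈ 110.

k ≈ 8.48, θ ≈ 110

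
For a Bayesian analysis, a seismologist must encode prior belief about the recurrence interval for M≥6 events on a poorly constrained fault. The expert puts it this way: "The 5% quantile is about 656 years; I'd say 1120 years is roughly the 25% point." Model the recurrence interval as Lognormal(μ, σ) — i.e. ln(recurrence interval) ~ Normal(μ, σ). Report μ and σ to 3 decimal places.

If T ~ Lognormal(μ,σ) then ln T ~ Normal(μ,σ), so the p-quantile of ln T is μ + z_p·σ.
ln(656) = 6.486 and ln(1120) = 7.021; z_{0.05} = -1.645, z_{0.25} = -0.6745.
σ = (7.021 − 6.486)/(-0.6745 − (-1.645)) = 0.551.
μ = 6.486 − (-1.645)·0.551 = 7.393.

μ ≈ 7.393, σ ≈ 0.551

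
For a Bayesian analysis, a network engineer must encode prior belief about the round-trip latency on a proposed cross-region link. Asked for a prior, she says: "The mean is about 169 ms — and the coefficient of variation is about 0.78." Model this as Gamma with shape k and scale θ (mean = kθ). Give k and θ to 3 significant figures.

k ≈ 1.64, θ ≈ 103

For Gamma(k, scale θ): mean = kθ, variance = kθ², so CV = 1/√k.
CV = 0.78, hence k = 1/CV² = 1.64.
Then θ = mean/k = 169/1.64 = 103.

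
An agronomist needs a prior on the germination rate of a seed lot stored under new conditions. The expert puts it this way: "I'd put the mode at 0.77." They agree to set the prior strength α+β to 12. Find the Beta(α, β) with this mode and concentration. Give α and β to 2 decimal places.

α = 8.70, β = 3.30

For α,β > 1 the Beta mode is (α−1)/(α+β−2). With α+β = 12, the mode is (α−1)/10.
Set (α−1)/10 = 0.77 → α = 1 + 0.77·10 = 8.70.
β = 12 − α = 3.30.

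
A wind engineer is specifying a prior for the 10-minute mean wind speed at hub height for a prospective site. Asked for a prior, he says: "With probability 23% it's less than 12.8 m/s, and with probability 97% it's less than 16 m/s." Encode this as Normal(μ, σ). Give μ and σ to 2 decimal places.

For Normal(μ,σ), the p-quantile is μ + z_p·σ. Here z_{0.23} = -0.7388, z_{0.97} = 1.881.
So 12.8 = μ − 0.7388σ and 16 = μ + 1.881σ.
Subtracting: σ = (16 − 12.8)/(1.881 − (-0.7388)) = 1.22.
Then μ = 12.8 − (-0.7388)·1.22 = 13.70.

μ = 13.70, σ = 1.22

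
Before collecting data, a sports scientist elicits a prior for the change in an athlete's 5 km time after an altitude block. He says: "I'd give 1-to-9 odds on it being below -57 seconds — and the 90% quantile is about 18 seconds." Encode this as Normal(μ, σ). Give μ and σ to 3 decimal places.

The p-quantile of Normal(μ,σ) is μ + z_p·σ, with z_{0.1} = -1.282 and z_{0.9} = 1.282.
Eliminate σ: μ = (z₂·x₁ − z₁·x₂)/(z₂ − z₁) = (1.282·-57 − (-1.282)·18)/2.563 = -19.500.
Then σ = (x₂ − x₁)/(z₂ − z₁) = (18 − -57)/2.563 = 29.261.

μ = -19.500, σ = 29.261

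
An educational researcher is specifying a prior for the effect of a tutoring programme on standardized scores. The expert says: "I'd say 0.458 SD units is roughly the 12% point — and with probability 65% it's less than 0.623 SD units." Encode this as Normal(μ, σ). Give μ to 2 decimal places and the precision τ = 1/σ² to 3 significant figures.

μ = 0.58, τ = 89.4

The p-quantile of Normal(μ,σ) is μ + z_p·σ, with z_{0.12} = -1.175 and z_{0.65} = 0.3853.
Eliminate σ: μ = (z₂·x₁ − z₁·x₂)/(z₂ − z₁) = (0.3853·0.458 − (-1.175)·0.623)/1.56 = 0.58.
Then σ = (x₂ − x₁)/(z₂ − z₁) = (0.623 − 0.458)/1.56 = 0.11.
Precision τ = 1/σ² = 1/0.1057² = 89.4.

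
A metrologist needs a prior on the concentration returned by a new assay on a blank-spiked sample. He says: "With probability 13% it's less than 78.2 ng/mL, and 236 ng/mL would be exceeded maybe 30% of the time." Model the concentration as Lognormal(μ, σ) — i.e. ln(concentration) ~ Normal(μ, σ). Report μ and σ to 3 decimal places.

μ ≈ 5.113, σ ≈ 0.669

If T ~ Lognormal(μ,σ) then ln T ~ Normal(μ,σ), so the p-quantile of ln T is μ + z_p·σ.
ln(78.2) = 4.359 and ln(236) = 5.464; z_{0.13} = -1.126, z_{0.7} = 0.5244.
σ = (5.464 − 4.359)/(0.5244 − (-1.126)) = 0.669.
μ = 4.359 − (-1.126)·0.669 = 5.113.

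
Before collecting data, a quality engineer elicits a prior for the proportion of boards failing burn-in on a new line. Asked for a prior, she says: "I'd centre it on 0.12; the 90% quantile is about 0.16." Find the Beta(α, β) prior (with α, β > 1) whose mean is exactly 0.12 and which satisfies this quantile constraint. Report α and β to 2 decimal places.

α ≈ 13.76, β ≈ 100.88

With mean 0.12 fixed, write α = 0.12s, β = 0.88s where s = α+β.
Need P(θ < 0.16) = 0.9 under Beta(0.12s, 0.88s). Normal approximation: (q−m)/√(m(1−m)/s) ≈ z_{0.9} = 1.28, so s ≈ 0.12·0.88·(1.28)²/(0.16−0.12)² = 108.4.
At s = 108.4: P(θ<0.16) ≈ 0.894. Adjusting to match 0.9 gives s ≈ 114.64.
So α = 0.12·114.64 ≈ 13.76, β = 0.88·114.64 ≈ 100.88.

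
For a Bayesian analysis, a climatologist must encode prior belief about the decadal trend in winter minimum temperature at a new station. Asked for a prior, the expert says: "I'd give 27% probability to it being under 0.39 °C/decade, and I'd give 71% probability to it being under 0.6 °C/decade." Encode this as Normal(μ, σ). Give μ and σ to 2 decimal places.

For Normal(μ,σ), the p-quantile is μ + z_p·σ. Here z_{0.27} = -0.6128, z_{0.71} = 0.5534.
So 0.39 = μ − 0.6128σ and 0.6 = μ + 0.5534σ.
Subtracting: σ = (0.6 − 0.39)/(0.5534 − (-0.6128)) = 0.18.
Then μ = 0.39 − (-0.6128)·0.18 = 0.50.

μ = 0.50, σ = 0.18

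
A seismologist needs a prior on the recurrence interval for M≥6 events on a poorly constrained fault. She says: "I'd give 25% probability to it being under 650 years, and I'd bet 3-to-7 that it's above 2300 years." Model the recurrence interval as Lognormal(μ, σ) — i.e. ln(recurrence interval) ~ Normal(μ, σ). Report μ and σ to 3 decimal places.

If T ~ Lognormal(μ,σ) then ln T ~ Normal(μ,σ), so the p-quantile of ln T is μ + z_p·σ.
ln(650) = 6.477 and ln(2300) = 7.741; z_{0.25} = -0.6745, z_{0.7} = 0.5244.
σ = (7.741 − 6.477)/(0.5244 − (-0.6745)) = 1.054.
μ = 6.477 − (-0.6745)·1.054 = 7.188.

μ ≈ 7.188, σ ≈ 1.054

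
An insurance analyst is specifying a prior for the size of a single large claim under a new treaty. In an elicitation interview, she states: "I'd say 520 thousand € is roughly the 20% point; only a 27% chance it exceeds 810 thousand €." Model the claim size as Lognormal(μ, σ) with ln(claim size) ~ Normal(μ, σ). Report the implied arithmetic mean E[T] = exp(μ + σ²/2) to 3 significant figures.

E[T] ≈ 704 thousand €

If T ~ Lognormal(μ,σ) then ln T ~ Normal(μ,σ), so the p-quantile of ln T is μ + z_p·σ.
ln(520) = 6.254 and ln(810) = 6.697; z_{0.2} = -0.8416, z_{0.73} = 0.6128.
σ = (6.697 − 6.254)/(0.6128 − (-0.8416)) = 0.305.
μ = 6.254 − (-0.8416)·0.305 = 6.510.
E[T] = exp(μ + σ²/2) = exp(6.510 + 0.0464) = 704 thousand €.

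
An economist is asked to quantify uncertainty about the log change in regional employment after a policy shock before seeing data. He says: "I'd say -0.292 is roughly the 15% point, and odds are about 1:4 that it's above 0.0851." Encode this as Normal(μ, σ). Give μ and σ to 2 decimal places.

The p-quantile of Normal(μ,σ) is μ + z_p·σ, with z_{0.15} = -1.036 and z_{0.8} = 0.8416.
Eliminate σ: μ = (z₂·x₁ − z₁·x₂)/(z₂ − z₁) = (0.8416·-0.292 − (-1.036)·0.0851)/1.878 = -0.08.
Then σ = (x₂ − x₁)/(z₂ − z₁) = (0.0851 − -0.292)/1.878 = 0.20.

μ = -0.08, σ = 0.20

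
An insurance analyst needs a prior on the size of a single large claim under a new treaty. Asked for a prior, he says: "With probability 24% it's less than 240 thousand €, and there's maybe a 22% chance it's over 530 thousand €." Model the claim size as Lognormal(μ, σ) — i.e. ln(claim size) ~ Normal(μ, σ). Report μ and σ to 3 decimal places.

If T ~ Lognormal(μ,σ) then ln T ~ Normal(μ,σ), so the p-quantile of ln T is μ + z_p·σ.
ln(240) = 5.481 and ln(530) = 6.273; z_{0.24} = -0.7063, z_{0.78} = 0.7722.
σ = (6.273 − 5.481)/(0.7722 − (-0.7063)) = 0.536.
μ = 5.481 − (-0.7063)·0.536 = 5.859.

μ ≈ 5.859, σ ≈ 0.536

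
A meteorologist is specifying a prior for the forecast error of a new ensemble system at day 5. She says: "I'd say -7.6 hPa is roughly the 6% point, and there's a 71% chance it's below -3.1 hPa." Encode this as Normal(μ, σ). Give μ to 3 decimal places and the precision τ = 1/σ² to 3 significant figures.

μ = -4.281, τ = 0.219

The p-quantile of Normal(μ,σ) is μ + z_p·σ, with z_{0.06} = -1.555 and z_{0.71} = 0.5534.
Eliminate σ: μ = (z₂·x₁ − z₁·x₂)/(z₂ − z₁) = (0.5534·-7.6 − (-1.555)·-3.1)/2.108 = -4.281.
Then σ = (x₂ − x₁)/(z₂ − z₁) = (-3.1 − -7.6)/2.108 = 2.135.
Precision τ = 1/σ² = 1/2.135² = 0.219.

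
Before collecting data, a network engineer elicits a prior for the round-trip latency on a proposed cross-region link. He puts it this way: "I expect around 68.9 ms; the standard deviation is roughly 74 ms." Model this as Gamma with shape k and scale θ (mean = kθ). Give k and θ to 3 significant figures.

k ≈ 0.867, θ ≈ 79.5

For Gamma(k, scale θ): mean = kθ, variance = kθ², so CV = 1/√k.
CV = SD/mean = 74/68.9 = 1.074, hence k = 1/CV² = 0.867.
Then θ = mean/k = 68.9/0.867 = 79.5.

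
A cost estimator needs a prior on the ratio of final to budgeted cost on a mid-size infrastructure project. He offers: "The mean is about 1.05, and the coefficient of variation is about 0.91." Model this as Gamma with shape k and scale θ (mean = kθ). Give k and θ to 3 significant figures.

k ≈ 1.21, θ ≈ 0.87

For Gamma(k, scale θ): mean = kθ, variance = kθ², so CV = 1/√k.
CV = 0.91, hence k = 1/CV² = 1.21.
Then θ = mean/k = 1.05/1.21 = 0.87.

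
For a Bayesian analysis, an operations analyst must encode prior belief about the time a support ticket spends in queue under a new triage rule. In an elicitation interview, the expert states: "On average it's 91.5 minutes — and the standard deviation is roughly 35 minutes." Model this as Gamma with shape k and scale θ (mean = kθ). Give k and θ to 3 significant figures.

For Gamma(k, scale θ): mean = kθ, variance = kθ², so CV = 1/√k.
CV = SD/mean = 35/91.5 = 0.3825, hence k = 1/CV² = 6.83.
Then θ = mean/k = 91.5/6.83 = 13.4.

k ≈ 6.83, θ ≈ 13.4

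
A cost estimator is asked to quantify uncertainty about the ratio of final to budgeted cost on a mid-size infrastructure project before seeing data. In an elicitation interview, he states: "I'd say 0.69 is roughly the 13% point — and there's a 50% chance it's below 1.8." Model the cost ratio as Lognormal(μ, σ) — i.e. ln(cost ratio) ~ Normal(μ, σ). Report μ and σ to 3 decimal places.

If T ~ Lognormal(μ,σ) then ln T ~ Normal(μ,σ), so the p-quantile of ln T is μ + z_p·σ.
ln(0.69) = -0.3711 and ln(1.8) = 0.5878; z_{0.13} = -1.126, z_{0.5} = 0.
σ = (0.5878 − -0.3711)/(0 − (-1.126)) = 0.851.
μ = -0.3711 − (-1.126)·0.851 = 0.588.

μ ≈ 0.588, σ ≈ 0.851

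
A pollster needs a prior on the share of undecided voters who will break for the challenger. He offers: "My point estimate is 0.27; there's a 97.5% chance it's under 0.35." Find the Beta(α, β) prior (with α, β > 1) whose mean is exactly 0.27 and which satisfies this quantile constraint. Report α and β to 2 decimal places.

With mean 0.27 fixed, write α = 0.27s, β = 0.73s where s = α+β.
Need P(θ < 0.35) = 0.975 under Beta(0.27s, 0.73s). Normal approximation: (q−m)/√(m(1−m)/s) ≈ z_{0.975} = 1.96, so s ≈ 0.27·0.73·(1.96)²/(0.35−0.27)² = 118.3.
At s = 118.3: P(θ<0.35) ≈ 0.971. Adjusting to match 0.975 gives s ≈ 127.48.
So α = 0.27·127.48 ≈ 34.42, β = 0.73·127.48 ≈ 93.06.

α ≈ 34.42, β ≈ 93.06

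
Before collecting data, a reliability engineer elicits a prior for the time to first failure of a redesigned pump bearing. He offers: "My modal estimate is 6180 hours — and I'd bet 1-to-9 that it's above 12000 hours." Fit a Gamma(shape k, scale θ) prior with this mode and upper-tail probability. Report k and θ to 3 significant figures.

Gamma(k,θ) with k>1 has mode (k−1)θ, so θ = 6180/(k−1).
Need P(X < 12000) = 0.9 with θ tied to k this way. Start at k = 2, θ = 6180: P(X<12000) ≈ 0.578.
Too low — raise k to concentrate. Iterating converges to k ≈ 5.35.
Then θ = 6180/(5.35−1) ≈ 1420.

k ≈ 5.35, θ ≈ 1420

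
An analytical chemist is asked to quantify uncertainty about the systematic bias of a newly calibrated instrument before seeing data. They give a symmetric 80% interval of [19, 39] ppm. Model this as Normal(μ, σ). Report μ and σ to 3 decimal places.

μ = 29.000, σ = 7.803

A symmetric 80% interval runs μ ± z·σ with z = 1.282.
Half-width = 10, so σ = 10/1.282 = 7.803.
μ is the interval midpoint, 29.000.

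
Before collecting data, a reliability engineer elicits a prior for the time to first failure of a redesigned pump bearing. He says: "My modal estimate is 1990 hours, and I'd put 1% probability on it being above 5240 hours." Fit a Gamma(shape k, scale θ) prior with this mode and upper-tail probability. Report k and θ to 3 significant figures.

Gamma(k,θ) with k>1 has mode (k−1)θ, so θ = 1990/(k−1).
Need P(X < 5240) = 0.99 with θ tied to k this way. Start at k = 2, θ = 1990: P(X<5240) ≈ 0.739.
Too low — raise k to concentrate. Iterating converges to k ≈ 5.95.
Then θ = 1990/(5.95−1) ≈ 402.

k ≈ 5.95, θ ≈ 402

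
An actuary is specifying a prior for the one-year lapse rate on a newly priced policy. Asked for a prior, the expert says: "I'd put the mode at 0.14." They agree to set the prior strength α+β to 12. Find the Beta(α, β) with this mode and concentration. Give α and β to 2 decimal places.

For α,β > 1 the Beta mode is (α−1)/(α+β−2). With α+β = 12, the mode is (α−1)/10.
Set (α−1)/10 = 0.14 → α = 1 + 0.14·10 = 2.40.
β = 12 − α = 9.60.

α = 2.40, β = 9.60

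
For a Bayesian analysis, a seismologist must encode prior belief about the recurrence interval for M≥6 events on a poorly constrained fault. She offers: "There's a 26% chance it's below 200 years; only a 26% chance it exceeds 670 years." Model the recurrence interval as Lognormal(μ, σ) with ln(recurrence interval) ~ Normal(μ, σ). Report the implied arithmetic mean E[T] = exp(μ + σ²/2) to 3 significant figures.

If T ~ Lognormal(μ,σ) then ln T ~ Normal(μ,σ), so the p-quantile of ln T is μ + z_p·σ.
ln(200) = 5.298 and ln(670) = 6.507; z_{0.26} = -0.6433, z_{0.74} = 0.6433.
σ = (6.507 − 5.298)/(0.6433 − (-0.6433)) = 0.940.
μ = 5.298 − (-0.6433)·0.940 = 5.903.
E[T] = exp(μ + σ²/2) = exp(5.903 + 0.4414) = 569 years.

E[T] ≈ 569 years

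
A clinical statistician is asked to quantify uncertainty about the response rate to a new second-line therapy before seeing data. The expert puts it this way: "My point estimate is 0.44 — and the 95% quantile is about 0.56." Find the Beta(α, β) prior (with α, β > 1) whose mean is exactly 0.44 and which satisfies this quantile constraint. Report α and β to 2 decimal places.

With mean 0.44 fixed, write α = 0.44s, β = 0.56s where s = α+β.
Need P(θ < 0.56) = 0.95 under Beta(0.44s, 0.56s). Normal approximation: (q−m)/√(m(1−m)/s) ≈ z_{0.95} = 1.64, so s ≈ 0.44·0.56·(1.64)²/(0.56−0.44)² = 46.3.
At s = 46.3: P(θ<0.56) ≈ 0.949. Adjusting to match 0.95 gives s ≈ 46.57.
So α = 0.44·46.57 ≈ 20.49, β = 0.56·46.57 ≈ 26.08.

α ≈ 20.49, β ≈ 26.08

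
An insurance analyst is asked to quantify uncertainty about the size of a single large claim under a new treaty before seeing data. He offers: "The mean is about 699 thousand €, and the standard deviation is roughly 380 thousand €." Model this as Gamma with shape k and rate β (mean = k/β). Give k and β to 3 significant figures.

k ≈ 3.38, β ≈ 0.00484

For Gamma(k, rate β): mean = k/β, variance = k/β², so CV = 1/√k.
CV = SD/mean = 380/699 = 0.5436, hence k = 1/CV² = 3.38.
Then β = k/mean = 3.38/699 = 0.00484.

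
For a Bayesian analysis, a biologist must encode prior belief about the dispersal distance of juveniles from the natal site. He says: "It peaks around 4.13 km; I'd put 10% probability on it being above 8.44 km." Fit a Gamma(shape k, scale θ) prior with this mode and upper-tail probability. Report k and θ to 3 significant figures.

Gamma(k,θ) with k>1 has mode (k−1)θ, so θ = 4.13/(k−1).
Need P(X < 8.44) = 0.9 with θ tied to k this way. Start at k = 2, θ = 4.13: P(X<8.44) ≈ 0.606.
Too low — raise k to concentrate. Iterating converges to k ≈ 4.76.
Then θ = 4.13/(4.76−1) ≈ 1.1.

k ≈ 4.76, θ ≈ 1.1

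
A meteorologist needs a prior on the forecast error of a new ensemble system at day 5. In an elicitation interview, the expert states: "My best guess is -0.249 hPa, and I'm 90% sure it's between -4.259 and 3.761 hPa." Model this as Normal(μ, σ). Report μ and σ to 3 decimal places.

A symmetric 90% interval runs μ ± z·σ with z = 1.645.
Half-width = 4.01, so σ = 4.01/1.645 = 2.438.
μ is the stated best guess, -0.249.

μ = -0.249, σ = 2.438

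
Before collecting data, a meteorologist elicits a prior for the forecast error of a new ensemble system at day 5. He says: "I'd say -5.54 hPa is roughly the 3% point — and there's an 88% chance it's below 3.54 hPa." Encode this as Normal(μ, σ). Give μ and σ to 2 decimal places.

μ = 0.05, σ = 2.97

The p-quantile of Normal(μ,σ) is μ + z_p·σ, with z_{0.03} = -1.881 and z_{0.88} = 1.175.
Eliminate σ: μ = (z₂·x₁ − z₁·x₂)/(z₂ − z₁) = (1.175·-5.54 − (-1.881)·3.54)/3.056 = 0.05.
Then σ = (x₂ − x₁)/(z₂ − z₁) = (3.54 − -5.54)/3.056 = 2.97.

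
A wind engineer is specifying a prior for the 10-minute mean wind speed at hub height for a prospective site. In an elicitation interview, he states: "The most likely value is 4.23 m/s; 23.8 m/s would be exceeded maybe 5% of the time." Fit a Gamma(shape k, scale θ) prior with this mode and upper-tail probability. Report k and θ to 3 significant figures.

k ≈ 1.78, θ ≈ 5.43

Gamma(k,θ) with k>1 has mode (k−1)θ, so θ = 4.23/(k−1).
Need P(X < 23.8) = 0.95 with θ tied to k this way. Start at k = 2, θ = 4.23: P(X<23.8) ≈ 0.976.
Too high — lower k to spread out. Iterating converges to k ≈ 1.78.
Then θ = 4.23/(1.78−1) ≈ 5.43.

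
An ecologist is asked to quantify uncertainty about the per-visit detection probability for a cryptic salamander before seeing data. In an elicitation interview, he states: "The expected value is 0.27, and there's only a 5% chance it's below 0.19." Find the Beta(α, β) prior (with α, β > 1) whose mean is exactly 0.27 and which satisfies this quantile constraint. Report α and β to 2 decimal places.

α ≈ 20.35, β ≈ 55.03

With mean 0.27 fixed, write α = 0.27s, β = 0.73s where s = α+β.
Need P(θ < 0.19) = 0.05 under Beta(0.27s, 0.73s). Normal approximation: (q−m)/√(m(1−m)/s) ≈ z_{0.05} = -1.64, so s ≈ 0.27·0.73·(-1.64)²/(0.19−0.27)² = 83.3.
At s = 83.3: P(θ<0.19) ≈ 0.041. Adjusting to match 0.05 gives s ≈ 75.38.
So α = 0.27·75.38 ≈ 20.35, β = 0.73·75.38 ≈ 55.03.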